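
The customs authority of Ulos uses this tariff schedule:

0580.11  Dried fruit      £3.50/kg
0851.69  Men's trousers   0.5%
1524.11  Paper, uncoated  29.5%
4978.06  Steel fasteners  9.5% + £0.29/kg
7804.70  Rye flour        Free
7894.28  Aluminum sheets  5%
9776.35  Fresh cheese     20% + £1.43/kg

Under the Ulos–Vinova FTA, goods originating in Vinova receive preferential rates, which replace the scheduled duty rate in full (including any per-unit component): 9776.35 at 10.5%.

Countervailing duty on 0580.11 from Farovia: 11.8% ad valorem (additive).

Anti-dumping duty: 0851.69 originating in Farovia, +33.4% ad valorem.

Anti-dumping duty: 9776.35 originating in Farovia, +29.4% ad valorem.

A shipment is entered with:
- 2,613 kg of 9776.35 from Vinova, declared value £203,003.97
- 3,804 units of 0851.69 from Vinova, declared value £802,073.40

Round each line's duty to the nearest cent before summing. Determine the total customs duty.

£25,325.79

Line 1 (9776.35, Vinova, 2,613 kg, £203,003.97):
Base rate for 9776.35 is 20% + £1.43/kg.
Origin Vinova qualifies under the Ulos–Vinova agreement and 9776.35 is covered: preferential rate 10.5% applies instead.
The additional-duty order on 9776.35 targets Farovia, not Vinova; it does not apply.
Duty = £203,003.97 × 10.5% = £21,315.42.
Line 2 (0851.69, Vinova, 3,804 units, £802,073.40):
Base rate for 0851.69 is 0.5%.
Origin Vinova is the FTA partner but 0851.69 is not on the preference list; base rate stands.
The additional-duty order on 0851.69 targets Farovia, not Vinova; it does not apply.
Duty = £802,073.40 × 0.5% = £4,010.37.
Total = £21,315.42 + £4,010.37 = £25,325.79.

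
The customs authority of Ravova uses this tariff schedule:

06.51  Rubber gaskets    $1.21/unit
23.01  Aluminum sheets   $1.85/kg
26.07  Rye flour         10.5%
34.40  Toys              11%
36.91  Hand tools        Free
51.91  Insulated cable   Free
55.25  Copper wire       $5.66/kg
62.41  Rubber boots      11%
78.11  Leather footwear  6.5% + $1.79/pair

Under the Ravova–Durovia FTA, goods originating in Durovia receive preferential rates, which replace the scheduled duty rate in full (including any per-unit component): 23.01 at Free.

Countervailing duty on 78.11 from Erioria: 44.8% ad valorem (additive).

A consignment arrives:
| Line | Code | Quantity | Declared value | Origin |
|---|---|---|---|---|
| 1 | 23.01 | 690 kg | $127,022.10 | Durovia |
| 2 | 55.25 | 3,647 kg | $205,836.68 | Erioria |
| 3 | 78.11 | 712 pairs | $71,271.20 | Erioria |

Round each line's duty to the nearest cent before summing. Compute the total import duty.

$58,478.63

Line 1 (23.01, Durovia, 690 kg, $127,022.10):
Base rate for 23.01 is $1.85/kg.
Origin Durovia qualifies under the Ravova–Durovia agreement and 23.01 is covered: preferential rate Free applies instead.
Duty = $127,022.10 × 0% = $0.00.
Line 2 (55.25, Erioria, 3,647 kg, $205,836.68):
Base rate for 55.25 is $5.66/kg.
Duty = 3,647 × $5.66 = $20,642.02.
Line 3 (78.11, Erioria, 712 pairs, $71,271.20):
Base rate for 78.11 is 6.5% + $1.79/pair.
Additional duty on 78.11 from Erioria: +44.8%. Applied ad valorem rate: 6.5% + 44.8% = 51.3%.
Duty = $71,271.20 × 51.3% + 712 × $1.79 = $37,836.61.
Total = $0.00 + $20,642.02 + $37,836.61 = $58,478.63.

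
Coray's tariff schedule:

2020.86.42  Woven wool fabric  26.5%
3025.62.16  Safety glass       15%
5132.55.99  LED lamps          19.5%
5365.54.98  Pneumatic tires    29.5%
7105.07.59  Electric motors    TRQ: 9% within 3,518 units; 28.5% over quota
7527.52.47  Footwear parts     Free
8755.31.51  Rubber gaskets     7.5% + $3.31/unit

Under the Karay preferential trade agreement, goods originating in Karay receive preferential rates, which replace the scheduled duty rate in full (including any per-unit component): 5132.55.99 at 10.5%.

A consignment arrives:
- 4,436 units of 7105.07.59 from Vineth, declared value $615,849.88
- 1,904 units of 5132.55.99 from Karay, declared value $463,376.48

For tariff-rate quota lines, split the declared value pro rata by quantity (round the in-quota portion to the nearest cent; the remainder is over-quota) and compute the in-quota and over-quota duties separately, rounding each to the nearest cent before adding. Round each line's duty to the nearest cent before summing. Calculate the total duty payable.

$128,932.97

Line 1 (7105.07.59, Vineth, 4,436 units, $615,849.88):
Code 7105.07.59 is under a tariff-rate quota (threshold 3,518 units). In-quota: 3,518 units at 9%; over-quota: 918 units at 28.5%.
Pro-rata value split: in-quota = $615,849.88 × 3,518/4,436 = $488,403.94; over-quota = $615,849.88 − $488,403.94 = $127,445.94.
In-quota duty = $488,403.94 × 9% = $43,956.35. Over-quota duty = $127,445.94 × 28.5% = $36,322.09.
Line duty = $43,956.35 + $36,322.09 = $80,278.44.
Line 2 (5132.55.99, Karay, 1,904 units, $463,376.48):
Base rate for 5132.55.99 is 19.5%.
Origin Karay qualifies under the Coray–Karay agreement and 5132.55.99 is covered: preferential rate 10.5% applies instead.
Duty = $463,376.48 × 10.5% = $48,654.53.
Total = $80,278.44 + $48,654.53 = $128,932.97.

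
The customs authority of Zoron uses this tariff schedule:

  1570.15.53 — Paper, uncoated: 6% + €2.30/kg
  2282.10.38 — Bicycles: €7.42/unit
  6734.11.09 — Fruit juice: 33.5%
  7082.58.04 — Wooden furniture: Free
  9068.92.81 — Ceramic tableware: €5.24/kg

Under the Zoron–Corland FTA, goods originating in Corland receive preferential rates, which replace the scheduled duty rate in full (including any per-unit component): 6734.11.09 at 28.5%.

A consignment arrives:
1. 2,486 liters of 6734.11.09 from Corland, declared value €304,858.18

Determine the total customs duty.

€86,884.58

Line 1 (6734.11.09, Corland, 2,486 liters, €304,858.18):
Base rate for 6734.11.09 is 33.5%.
Origin Corland qualifies under the Zoron–Corland agreement and 6734.11.09 is covered: preferential rate 28.5% applies instead.
Duty = €304,858.18 × 28.5% = €86,884.58.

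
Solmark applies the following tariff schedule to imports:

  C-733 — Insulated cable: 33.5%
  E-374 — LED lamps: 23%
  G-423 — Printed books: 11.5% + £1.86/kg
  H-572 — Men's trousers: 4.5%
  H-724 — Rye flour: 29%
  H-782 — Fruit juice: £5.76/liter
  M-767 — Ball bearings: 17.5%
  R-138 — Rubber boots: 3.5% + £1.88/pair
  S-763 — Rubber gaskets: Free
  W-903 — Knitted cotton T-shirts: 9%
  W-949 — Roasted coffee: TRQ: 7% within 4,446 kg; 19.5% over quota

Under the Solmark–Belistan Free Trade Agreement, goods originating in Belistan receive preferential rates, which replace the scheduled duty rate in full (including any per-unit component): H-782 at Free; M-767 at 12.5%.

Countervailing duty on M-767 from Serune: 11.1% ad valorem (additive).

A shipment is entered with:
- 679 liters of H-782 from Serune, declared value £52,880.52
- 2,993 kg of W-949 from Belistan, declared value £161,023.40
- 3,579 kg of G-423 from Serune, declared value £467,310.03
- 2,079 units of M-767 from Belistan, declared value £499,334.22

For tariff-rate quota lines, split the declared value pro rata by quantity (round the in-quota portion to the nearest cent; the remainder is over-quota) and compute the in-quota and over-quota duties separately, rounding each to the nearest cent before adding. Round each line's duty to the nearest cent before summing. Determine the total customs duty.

Line 1 (H-782, Serune, 679 liters, £52,880.52):
Base rate for H-782 is £5.76/liter.
H-782 has an FTA preferential rate, but origin Serune is not Belistan; base rate stands.
Duty = 679 × £5.76 = £3,911.04.
Line 2 (W-949, Belistan, 2,993 kg, £161,023.40):
Code W-949 is under a tariff-rate quota (threshold 4,446 kg). Quantity 2,993 kg is within the quota, so the in-quota rate 7% applies to the full value.
Duty = £161,023.40 × 7% = £11,271.64.
Line 3 (G-423, Serune, 3,579 kg, £467,310.03):
Base rate for G-423 is 11.5% + £1.86/kg.
Duty = £467,310.03 × 11.5% + 3,579 × £1.86 = £60,397.59.
Line 4 (M-767, Belistan, 2,079 units, £499,334.22):
Base rate for M-767 is 17.5%.
Origin Belistan qualifies under the Solmark–Belistan agreement and M-767 is covered: preferential rate 12.5% applies instead.
The additional-duty order on M-767 targets Serune, not Belistan; it does not apply.
Duty = £499,334.22 × 12.5% = £62,416.78.
Total = £3,911.04 + £11,271.64 + £60,397.59 + £62,416.78 = £137,997.05.

£137,997.05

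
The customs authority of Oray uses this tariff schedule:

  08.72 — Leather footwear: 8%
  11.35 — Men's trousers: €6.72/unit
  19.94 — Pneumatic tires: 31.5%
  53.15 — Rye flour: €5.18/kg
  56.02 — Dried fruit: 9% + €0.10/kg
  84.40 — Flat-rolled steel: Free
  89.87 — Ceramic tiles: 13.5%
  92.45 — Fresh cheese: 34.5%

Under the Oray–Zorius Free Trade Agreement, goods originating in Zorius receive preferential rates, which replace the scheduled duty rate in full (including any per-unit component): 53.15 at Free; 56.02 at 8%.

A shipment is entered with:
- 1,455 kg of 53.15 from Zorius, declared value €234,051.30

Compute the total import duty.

Line 1 (53.15, Zorius, 1,455 kg, €234,051.30):
Base rate for 53.15 is €5.18/kg.
Origin Zorius qualifies under the Oray–Zorius agreement and 53.15 is covered: preferential rate Free applies instead.
Duty = €234,051.30 × 0% = €0.00.

€0.00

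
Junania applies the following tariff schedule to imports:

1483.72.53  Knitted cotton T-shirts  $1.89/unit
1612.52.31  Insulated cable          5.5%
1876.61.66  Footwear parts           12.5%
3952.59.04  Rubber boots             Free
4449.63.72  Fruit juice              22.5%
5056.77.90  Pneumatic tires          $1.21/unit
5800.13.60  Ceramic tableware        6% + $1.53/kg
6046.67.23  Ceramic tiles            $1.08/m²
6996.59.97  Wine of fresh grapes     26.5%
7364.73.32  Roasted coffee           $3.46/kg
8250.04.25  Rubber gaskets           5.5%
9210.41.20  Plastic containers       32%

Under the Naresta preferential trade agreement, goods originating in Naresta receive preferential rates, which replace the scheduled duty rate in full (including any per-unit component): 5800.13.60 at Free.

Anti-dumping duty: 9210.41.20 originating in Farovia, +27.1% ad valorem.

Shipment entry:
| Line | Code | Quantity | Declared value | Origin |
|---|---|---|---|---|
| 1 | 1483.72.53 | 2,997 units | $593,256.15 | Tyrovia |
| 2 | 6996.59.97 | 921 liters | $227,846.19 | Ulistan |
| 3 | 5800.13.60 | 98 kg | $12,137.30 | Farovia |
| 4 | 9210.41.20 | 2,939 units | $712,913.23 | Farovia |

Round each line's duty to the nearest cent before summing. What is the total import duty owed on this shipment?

$488,253.47

Line 1 (1483.72.53, Tyrovia, 2,997 units, $593,256.15):
Base rate for 1483.72.53 is $1.89/unit.
Duty = 2,997 × $1.89 = $5,664.33.
Line 2 (6996.59.97, Ulistan, 921 liters, $227,846.19):
Base rate for 6996.59.97 is 26.5%.
Duty = $227,846.19 × 26.5% = $60,379.24.
Line 3 (5800.13.60, Farovia, 98 kg, $12,137.30):
Base rate for 5800.13.60 is 6% + $1.53/kg.
5800.13.60 has an FTA preferential rate, but origin Farovia is not Naresta; base rate stands.
Duty = $12,137.30 × 6% + 98 × $1.53 = $878.18.
Line 4 (9210.41.20, Farovia, 2,939 units, $712,913.23):
Base rate for 9210.41.20 is 32%.
Additional duty on 9210.41.20 from Farovia: +27.1%. Applied ad valorem rate: 32% + 27.1% = 59.1%.
Duty = $712,913.23 × 59.1% = $421,331.72.
Total = $5,664.33 + $60,379.24 + $878.18 + $421,331.72 = $488,253.47.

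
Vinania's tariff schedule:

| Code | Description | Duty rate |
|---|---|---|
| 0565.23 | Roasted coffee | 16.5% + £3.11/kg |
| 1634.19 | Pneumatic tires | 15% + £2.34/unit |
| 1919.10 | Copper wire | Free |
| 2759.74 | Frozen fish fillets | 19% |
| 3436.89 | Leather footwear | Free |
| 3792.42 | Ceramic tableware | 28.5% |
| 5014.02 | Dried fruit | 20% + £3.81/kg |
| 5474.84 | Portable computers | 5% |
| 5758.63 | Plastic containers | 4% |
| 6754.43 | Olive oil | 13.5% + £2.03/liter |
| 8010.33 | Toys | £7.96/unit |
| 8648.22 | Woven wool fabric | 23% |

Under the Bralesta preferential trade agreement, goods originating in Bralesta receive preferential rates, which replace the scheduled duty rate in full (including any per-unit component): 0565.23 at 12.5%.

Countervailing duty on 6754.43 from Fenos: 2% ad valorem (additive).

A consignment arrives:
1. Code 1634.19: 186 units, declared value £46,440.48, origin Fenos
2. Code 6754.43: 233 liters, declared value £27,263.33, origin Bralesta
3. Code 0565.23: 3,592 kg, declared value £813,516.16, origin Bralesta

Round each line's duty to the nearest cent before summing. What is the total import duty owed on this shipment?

Line 1 (1634.19, Fenos, 186 units, £46,440.48):
Base rate for 1634.19 is 15% + £2.34/unit.
Duty = £46,440.48 × 15% + 186 × £2.34 = £7,401.31.
Line 2 (6754.43, Bralesta, 233 liters, £27,263.33):
Base rate for 6754.43 is 13.5% + £2.03/liter.
Origin Bralesta is the FTA partner but 6754.43 is not on the preference list; base rate stands.
The additional-duty order on 6754.43 targets Fenos, not Bralesta; it does not apply.
Duty = £27,263.33 × 13.5% + 233 × £2.03 = £4,153.54.
Line 3 (0565.23, Bralesta, 3,592 kg, £813,516.16):
Base rate for 0565.23 is 16.5% + £3.11/kg.
Origin Bralesta qualifies under the Vinania–Bralesta agreement and 0565.23 is covered: preferential rate 12.5% applies instead.
Duty = £813,516.16 × 12.5% = £101,689.52.
Total = £7,401.31 + £4,153.54 + £101,689.52 = £113,244.37.

£113,244.37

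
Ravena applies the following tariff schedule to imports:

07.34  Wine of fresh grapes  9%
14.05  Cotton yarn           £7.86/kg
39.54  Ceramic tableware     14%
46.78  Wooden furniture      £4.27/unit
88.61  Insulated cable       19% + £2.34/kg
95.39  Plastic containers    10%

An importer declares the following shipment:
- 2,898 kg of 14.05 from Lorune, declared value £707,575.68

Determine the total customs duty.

£22,778.28

Line 1 (14.05, Lorune, 2,898 kg, £707,575.68):
Base rate for 14.05 is £7.86/kg.
Duty = 2,898 × £7.86 = £22,778.28.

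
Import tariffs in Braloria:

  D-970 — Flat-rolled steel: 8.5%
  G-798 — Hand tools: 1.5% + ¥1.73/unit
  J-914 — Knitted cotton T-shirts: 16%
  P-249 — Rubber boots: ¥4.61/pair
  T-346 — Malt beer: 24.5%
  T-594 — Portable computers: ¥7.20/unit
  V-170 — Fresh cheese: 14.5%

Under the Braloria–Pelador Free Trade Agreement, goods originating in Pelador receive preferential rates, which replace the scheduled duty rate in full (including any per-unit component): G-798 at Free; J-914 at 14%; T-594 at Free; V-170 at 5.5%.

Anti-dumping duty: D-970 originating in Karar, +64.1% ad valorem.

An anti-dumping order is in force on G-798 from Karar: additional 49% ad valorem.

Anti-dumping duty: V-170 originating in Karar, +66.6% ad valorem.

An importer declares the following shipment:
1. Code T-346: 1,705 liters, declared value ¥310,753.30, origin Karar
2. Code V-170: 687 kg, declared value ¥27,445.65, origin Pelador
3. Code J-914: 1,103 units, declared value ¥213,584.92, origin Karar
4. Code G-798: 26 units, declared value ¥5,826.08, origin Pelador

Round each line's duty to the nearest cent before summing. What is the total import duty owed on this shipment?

Line 1 (T-346, Karar, 1,705 liters, ¥310,753.30):
Base rate for T-346 is 24.5%.
Duty = ¥310,753.30 × 24.5% = ¥76,134.56.
Line 2 (V-170, Pelador, 687 kg, ¥27,445.65):
Base rate for V-170 is 14.5%.
Origin Pelador qualifies under the Braloria–Pelador agreement and V-170 is covered: preferential rate 5.5% applies instead.
The additional-duty order on V-170 targets Karar, not Pelador; it does not apply.
Duty = ¥27,445.65 × 5.5% = ¥1,509.51.
Line 3 (J-914, Karar, 1,103 units, ¥213,584.92):
Base rate for J-914 is 16%.
J-914 has an FTA preferential rate, but origin Karar is not Pelador; base rate stands.
Duty = ¥213,584.92 × 16% = ¥34,173.59.
Line 4 (G-798, Pelador, 26 units, ¥5,826.08):
Base rate for G-798 is 1.5% + ¥1.73/unit.
Origin Pelador qualifies under the Braloria–Pelador agreement and G-798 is covered: preferential rate Free applies instead.
The additional-duty order on G-798 targets Karar, not Pelador; it does not apply.
Duty = ¥5,826.08 × 0% = ¥0.00.
Total = ¥76,134.56 + ¥1,509.51 + ¥34,173.59 + ¥0.00 = ¥111,817.66.

¥111,817.66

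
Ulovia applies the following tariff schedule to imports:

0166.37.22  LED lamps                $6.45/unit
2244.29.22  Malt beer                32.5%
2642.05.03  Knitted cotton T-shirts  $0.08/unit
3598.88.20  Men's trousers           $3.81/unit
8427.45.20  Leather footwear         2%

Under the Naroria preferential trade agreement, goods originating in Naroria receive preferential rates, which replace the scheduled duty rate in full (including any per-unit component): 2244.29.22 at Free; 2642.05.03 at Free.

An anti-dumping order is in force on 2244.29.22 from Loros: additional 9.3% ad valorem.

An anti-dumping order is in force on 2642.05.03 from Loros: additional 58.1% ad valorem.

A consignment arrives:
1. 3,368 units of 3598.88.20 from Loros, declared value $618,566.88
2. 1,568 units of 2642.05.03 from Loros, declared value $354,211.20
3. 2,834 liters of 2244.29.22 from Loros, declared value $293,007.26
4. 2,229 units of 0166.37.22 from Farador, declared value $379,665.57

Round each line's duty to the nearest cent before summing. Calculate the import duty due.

$355,608.31

Line 1 (3598.88.20, Loros, 3,368 units, $618,566.88):
Base rate for 3598.88.20 is $3.81/unit.
Duty = 3,368 × $3.81 = $12,832.08.
Line 2 (2642.05.03, Loros, 1,568 units, $354,211.20):
Base rate for 2642.05.03 is $0.08/unit.
2642.05.03 has an FTA preferential rate, but origin Loros is not Naroria; base rate stands.
Additional duty on 2642.05.03 from Loros: +58.1% ad valorem. Applied ad valorem rate = 58.1%.
Duty = $354,211.20 × 58.1% + 1,568 × $0.08 = $205,922.15.
Line 3 (2244.29.22, Loros, 2,834 liters, $293,007.26):
Base rate for 2244.29.22 is 32.5%.
2244.29.22 has an FTA preferential rate, but origin Loros is not Naroria; base rate stands.
Additional duty on 2244.29.22 from Loros: +9.3%. Applied ad valorem rate: 32.5% + 9.3% = 41.8%.
Duty = $293,007.26 × 41.8% = $122,477.03.
Line 4 (0166.37.22, Farador, 2,229 units, $379,665.57):
Base rate for 0166.37.22 is $6.45/unit.
Duty = 2,229 × $6.45 = $14,377.05.
Total = $12,832.08 + $205,922.15 + $122,477.03 + $14,377.05 = $355,608.31.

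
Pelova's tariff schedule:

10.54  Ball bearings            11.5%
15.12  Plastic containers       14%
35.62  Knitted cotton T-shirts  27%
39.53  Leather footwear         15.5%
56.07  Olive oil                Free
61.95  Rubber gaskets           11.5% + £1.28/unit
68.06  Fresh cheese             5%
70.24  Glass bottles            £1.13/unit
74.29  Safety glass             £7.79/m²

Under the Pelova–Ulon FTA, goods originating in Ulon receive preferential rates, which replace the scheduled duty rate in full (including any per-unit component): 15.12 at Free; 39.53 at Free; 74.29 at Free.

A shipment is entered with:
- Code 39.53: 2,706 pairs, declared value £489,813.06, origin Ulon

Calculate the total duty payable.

£0.00

Line 1 (39.53, Ulon, 2,706 pairs, £489,813.06):
Base rate for 39.53 is 15.5%.
Origin Ulon qualifies under the Pelova–Ulon agreement and 39.53 is covered: preferential rate Free applies instead.
Duty = £489,813.06 × 0% = £0.00.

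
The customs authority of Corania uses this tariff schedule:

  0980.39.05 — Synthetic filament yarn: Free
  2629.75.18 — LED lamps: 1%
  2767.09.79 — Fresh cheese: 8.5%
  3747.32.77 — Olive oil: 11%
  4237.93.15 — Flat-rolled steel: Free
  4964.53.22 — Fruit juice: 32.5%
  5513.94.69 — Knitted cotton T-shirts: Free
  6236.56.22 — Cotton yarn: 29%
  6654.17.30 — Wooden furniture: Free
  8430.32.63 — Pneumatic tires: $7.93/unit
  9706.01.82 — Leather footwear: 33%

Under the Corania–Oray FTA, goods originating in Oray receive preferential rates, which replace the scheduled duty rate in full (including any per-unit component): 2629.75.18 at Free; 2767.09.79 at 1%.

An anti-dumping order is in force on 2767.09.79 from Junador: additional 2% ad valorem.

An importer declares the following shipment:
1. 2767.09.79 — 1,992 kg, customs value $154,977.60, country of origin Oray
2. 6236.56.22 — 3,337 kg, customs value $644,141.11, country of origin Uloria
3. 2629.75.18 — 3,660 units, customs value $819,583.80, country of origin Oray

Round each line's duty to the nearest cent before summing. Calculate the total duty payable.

Line 1 (2767.09.79, Oray, 1,992 kg, $154,977.60):
Base rate for 2767.09.79 is 8.5%.
Origin Oray qualifies under the Corania–Oray agreement and 2767.09.79 is covered: preferential rate 1% applies instead.
The additional-duty order on 2767.09.79 targets Junador, not Oray; it does not apply.
Duty = $154,977.60 × 1% = $1,549.78.
Line 2 (6236.56.22, Uloria, 3,337 kg, $644,141.11):
Base rate for 6236.56.22 is 29%.
Duty = $644,141.11 × 29% = $186,800.92.
Line 3 (2629.75.18, Oray, 3,660 units, $819,583.80):
Base rate for 2629.75.18 is 1%.
Origin Oray qualifies under the Corania–Oray agreement and 2629.75.18 is covered: preferential rate Free applies instead.
Duty = $819,583.80 × 0% = $0.00.
Total = $1,549.78 + $186,800.92 + $0.00 = $188,350.70.

$188,350.70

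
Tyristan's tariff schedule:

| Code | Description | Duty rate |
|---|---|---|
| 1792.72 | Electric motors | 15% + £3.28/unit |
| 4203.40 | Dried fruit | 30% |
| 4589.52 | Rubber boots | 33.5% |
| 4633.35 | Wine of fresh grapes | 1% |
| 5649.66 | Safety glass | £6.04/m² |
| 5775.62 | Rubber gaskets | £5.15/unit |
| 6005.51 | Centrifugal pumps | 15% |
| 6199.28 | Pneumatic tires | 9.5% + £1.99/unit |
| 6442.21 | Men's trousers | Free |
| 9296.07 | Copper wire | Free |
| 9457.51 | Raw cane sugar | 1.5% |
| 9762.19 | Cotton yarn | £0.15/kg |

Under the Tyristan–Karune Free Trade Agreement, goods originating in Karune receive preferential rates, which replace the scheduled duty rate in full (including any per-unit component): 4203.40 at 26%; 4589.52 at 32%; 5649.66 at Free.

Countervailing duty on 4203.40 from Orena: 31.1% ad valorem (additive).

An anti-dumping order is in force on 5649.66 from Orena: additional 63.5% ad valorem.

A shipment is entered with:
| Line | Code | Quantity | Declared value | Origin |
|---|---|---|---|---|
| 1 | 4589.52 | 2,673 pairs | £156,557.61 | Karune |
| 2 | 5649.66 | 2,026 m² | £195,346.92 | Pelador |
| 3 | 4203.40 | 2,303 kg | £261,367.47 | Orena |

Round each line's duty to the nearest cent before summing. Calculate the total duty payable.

£222,031.00

Line 1 (4589.52, Karune, 2,673 pairs, £156,557.61):
Base rate for 4589.52 is 33.5%.
Origin Karune qualifies under the Tyristan–Karune agreement and 4589.52 is covered: preferential rate 32% applies instead.
Duty = £156,557.61 × 32% = £50,098.44.
Line 2 (5649.66, Pelador, 2,026 m², £195,346.92):
Base rate for 5649.66 is £6.04/m².
5649.66 has an FTA preferential rate, but origin Pelador is not Karune; base rate stands.
The additional-duty order on 5649.66 targets Orena, not Pelador; it does not apply.
Duty = 2,026 × £6.04 = £12,237.04.
Line 3 (4203.40, Orena, 2,303 kg, £261,367.47):
Base rate for 4203.40 is 30%.
4203.40 has an FTA preferential rate, but origin Orena is not Karune; base rate stands.
Additional duty on 4203.40 from Orena: +31.1%. Applied ad valorem rate: 30% + 31.1% = 61.1%.
Duty = £261,367.47 × 61.1% = £159,695.52.
Total = £50,098.44 + £12,237.04 + £159,695.52 = £222,031.00.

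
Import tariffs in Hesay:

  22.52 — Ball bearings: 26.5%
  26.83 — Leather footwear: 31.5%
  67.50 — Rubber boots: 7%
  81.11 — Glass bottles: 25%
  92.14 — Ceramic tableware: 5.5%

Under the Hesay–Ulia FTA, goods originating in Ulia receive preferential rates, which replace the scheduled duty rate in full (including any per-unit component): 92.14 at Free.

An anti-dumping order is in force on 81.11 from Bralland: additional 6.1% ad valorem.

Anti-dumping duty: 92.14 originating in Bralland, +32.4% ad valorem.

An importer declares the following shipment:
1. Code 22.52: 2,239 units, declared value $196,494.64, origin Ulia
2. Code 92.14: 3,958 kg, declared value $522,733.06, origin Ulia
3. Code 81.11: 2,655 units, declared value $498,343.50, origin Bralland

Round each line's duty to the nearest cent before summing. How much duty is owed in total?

$207,055.91

Line 1 (22.52, Ulia, 2,239 units, $196,494.64):
Base rate for 22.52 is 26.5%.
Origin Ulia is the FTA partner but 22.52 is not on the preference list; base rate stands.
Duty = $196,494.64 × 26.5% = $52,071.08.
Line 2 (92.14, Ulia, 3,958 kg, $522,733.06):
Base rate for 92.14 is 5.5%.
Origin Ulia qualifies under the Hesay–Ulia agreement and 92.14 is covered: preferential rate Free applies instead.
The additional-duty order on 92.14 targets Bralland, not Ulia; it does not apply.
Duty = $522,733.06 × 0% = $0.00.
Line 3 (81.11, Bralland, 2,655 units, $498,343.50):
Base rate for 81.11 is 25%.
Additional duty on 81.11 from Bralland: +6.1%. Applied ad valorem rate: 25% + 6.1% = 31.1%.
Duty = $498,343.50 × 31.1% = $154,984.83.
Total = $52,071.08 + $0.00 + $154,984.83 = $207,055.91.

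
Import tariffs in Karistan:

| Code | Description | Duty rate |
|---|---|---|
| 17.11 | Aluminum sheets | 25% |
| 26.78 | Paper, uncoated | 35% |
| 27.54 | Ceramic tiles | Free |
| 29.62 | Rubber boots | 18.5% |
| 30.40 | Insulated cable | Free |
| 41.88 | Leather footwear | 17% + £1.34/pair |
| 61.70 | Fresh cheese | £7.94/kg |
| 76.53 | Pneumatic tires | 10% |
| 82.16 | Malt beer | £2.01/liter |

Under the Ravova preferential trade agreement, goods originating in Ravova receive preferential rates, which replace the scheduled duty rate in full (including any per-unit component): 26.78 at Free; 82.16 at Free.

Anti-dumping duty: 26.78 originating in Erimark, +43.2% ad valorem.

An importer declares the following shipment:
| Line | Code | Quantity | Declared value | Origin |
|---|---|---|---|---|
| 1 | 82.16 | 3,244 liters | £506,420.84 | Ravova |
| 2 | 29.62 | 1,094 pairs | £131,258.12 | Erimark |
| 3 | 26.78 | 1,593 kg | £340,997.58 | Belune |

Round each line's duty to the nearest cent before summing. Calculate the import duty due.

Line 1 (82.16, Ravova, 3,244 liters, £506,420.84):
Base rate for 82.16 is £2.01/liter.
Origin Ravova qualifies under the Karistan–Ravova agreement and 82.16 is covered: preferential rate Free applies instead.
Duty = £506,420.84 × 0% = £0.00.
Line 2 (29.62, Erimark, 1,094 pairs, £131,258.12):
Base rate for 29.62 is 18.5%.
Duty = £131,258.12 × 18.5% = £24,282.75.
Line 3 (26.78, Belune, 1,593 kg, £340,997.58):
Base rate for 26.78 is 35%.
26.78 has an FTA preferential rate, but origin Belune is not Ravova; base rate stands.
The additional-duty order on 26.78 targets Erimark, not Belune; it does not apply.
Duty = £340,997.58 × 35% = £119,349.15.
Total = £0.00 + £24,282.75 + £119,349.15 = £143,631.90.

£143,631.90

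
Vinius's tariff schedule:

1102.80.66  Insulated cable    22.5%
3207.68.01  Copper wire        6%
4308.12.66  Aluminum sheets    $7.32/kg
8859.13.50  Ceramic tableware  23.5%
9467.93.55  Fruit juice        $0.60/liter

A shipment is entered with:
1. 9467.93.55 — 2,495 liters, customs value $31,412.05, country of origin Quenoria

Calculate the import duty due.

Line 1 (9467.93.55, Quenoria, 2,495 liters, $31,412.05):
Base rate for 9467.93.55 is $0.60/liter.
Duty = 2,495 × $0.60 = $1,497.00.

$1,497.00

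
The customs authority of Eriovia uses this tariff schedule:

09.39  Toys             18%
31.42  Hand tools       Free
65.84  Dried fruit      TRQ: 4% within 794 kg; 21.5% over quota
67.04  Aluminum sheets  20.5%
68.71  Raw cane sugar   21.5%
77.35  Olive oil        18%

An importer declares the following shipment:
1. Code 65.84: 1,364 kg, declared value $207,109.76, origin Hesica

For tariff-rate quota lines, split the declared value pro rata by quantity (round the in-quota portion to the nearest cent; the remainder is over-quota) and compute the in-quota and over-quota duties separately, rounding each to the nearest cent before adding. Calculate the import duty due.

$23,430.43

Line 1 (65.84, Hesica, 1,364 kg, $207,109.76):
Code 65.84 is under a tariff-rate quota (threshold 794 kg). In-quota: 794 kg at 4%; over-quota: 570 kg at 21.5%.
Pro-rata value split: in-quota = $207,109.76 × 794/1,364 = $120,560.96; over-quota = $207,109.76 − $120,560.96 = $86,548.80.
In-quota duty = $120,560.96 × 4% = $4,822.44. Over-quota duty = $86,548.80 × 21.5% = $18,607.99.
Line duty = $4,822.44 + $18,607.99 = $23,430.43.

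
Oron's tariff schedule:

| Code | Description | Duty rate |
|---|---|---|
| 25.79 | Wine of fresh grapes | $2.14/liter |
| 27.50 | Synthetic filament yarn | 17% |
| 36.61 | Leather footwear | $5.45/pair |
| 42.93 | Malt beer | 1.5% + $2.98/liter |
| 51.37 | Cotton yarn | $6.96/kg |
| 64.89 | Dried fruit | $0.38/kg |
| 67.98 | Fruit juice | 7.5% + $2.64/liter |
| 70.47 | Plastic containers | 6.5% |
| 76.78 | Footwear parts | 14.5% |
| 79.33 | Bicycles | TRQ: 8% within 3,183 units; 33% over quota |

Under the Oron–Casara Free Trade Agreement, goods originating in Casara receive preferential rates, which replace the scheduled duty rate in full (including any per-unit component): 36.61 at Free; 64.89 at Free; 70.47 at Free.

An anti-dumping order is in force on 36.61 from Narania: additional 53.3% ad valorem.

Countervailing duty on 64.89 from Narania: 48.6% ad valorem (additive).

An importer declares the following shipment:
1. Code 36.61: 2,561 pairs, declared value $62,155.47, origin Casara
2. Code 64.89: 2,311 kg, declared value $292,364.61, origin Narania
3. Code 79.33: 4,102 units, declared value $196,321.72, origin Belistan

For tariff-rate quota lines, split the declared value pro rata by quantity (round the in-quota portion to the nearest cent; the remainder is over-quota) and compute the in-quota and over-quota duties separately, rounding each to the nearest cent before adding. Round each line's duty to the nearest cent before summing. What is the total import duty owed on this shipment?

Line 1 (36.61, Casara, 2,561 pairs, $62,155.47):
Base rate for 36.61 is $5.45/pair.
Origin Casara qualifies under the Oron–Casara agreement and 36.61 is covered: preferential rate Free applies instead.
The additional-duty order on 36.61 targets Narania, not Casara; it does not apply.
Duty = $62,155.47 × 0% = $0.00.
Line 2 (64.89, Narania, 2,311 kg, $292,364.61):
Base rate for 64.89 is $0.38/kg.
64.89 has an FTA preferential rate, but origin Narania is not Casara; base rate stands.
Additional duty on 64.89 from Narania: +48.6% ad valorem. Applied ad valorem rate = 48.6%.
Duty = $292,364.61 × 48.6% + 2,311 × $0.38 = $142,967.38.
Line 3 (79.33, Belistan, 4,102 units, $196,321.72):
Code 79.33 is under a tariff-rate quota (threshold 3,183 units). In-quota: 3,183 units at 8%; over-quota: 919 units at 33%.
Pro-rata value split: in-quota = $196,321.72 × 3,183/4,102 = $152,338.38; over-quota = $196,321.72 − $152,338.38 = $43,983.34.
In-quota duty = $152,338.38 × 8% = $12,187.07. Over-quota duty = $43,983.34 × 33% = $14,514.50.
Line duty = $12,187.07 + $14,514.50 = $26,701.57.
Total = $0.00 + $142,967.38 + $26,701.57 = $169,668.95.

$169,668.95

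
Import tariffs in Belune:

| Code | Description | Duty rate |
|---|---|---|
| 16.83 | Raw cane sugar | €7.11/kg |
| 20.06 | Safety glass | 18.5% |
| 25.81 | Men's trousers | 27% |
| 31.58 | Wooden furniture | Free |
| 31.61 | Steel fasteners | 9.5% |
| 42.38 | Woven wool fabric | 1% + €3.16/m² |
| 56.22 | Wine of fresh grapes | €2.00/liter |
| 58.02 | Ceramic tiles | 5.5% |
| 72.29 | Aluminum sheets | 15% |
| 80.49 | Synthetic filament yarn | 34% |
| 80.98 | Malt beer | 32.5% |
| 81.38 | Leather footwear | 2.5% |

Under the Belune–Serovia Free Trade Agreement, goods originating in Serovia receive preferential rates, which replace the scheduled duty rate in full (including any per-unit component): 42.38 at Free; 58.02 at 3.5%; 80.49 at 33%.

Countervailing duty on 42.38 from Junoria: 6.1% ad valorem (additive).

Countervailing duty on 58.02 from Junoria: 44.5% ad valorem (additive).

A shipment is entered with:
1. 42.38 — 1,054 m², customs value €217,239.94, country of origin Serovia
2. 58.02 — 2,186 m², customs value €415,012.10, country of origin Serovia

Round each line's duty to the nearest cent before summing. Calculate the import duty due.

€14,525.42

Line 1 (42.38, Serovia, 1,054 m², €217,239.94):
Base rate for 42.38 is 1% + €3.16/m².
Origin Serovia qualifies under the Belune–Serovia agreement and 42.38 is covered: preferential rate Free applies instead.
The additional-duty order on 42.38 targets Junoria, not Serovia; it does not apply.
Duty = €217,239.94 × 0% = €0.00.
Line 2 (58.02, Serovia, 2,186 m², €415,012.10):
Base rate for 58.02 is 5.5%.
Origin Serovia qualifies under the Belune–Serovia agreement and 58.02 is covered: preferential rate 3.5% applies instead.
The additional-duty order on 58.02 targets Junoria, not Serovia; it does not apply.
Duty = €415,012.10 × 3.5% = €14,525.42.
Total = €0.00 + €14,525.42 = €14,525.42.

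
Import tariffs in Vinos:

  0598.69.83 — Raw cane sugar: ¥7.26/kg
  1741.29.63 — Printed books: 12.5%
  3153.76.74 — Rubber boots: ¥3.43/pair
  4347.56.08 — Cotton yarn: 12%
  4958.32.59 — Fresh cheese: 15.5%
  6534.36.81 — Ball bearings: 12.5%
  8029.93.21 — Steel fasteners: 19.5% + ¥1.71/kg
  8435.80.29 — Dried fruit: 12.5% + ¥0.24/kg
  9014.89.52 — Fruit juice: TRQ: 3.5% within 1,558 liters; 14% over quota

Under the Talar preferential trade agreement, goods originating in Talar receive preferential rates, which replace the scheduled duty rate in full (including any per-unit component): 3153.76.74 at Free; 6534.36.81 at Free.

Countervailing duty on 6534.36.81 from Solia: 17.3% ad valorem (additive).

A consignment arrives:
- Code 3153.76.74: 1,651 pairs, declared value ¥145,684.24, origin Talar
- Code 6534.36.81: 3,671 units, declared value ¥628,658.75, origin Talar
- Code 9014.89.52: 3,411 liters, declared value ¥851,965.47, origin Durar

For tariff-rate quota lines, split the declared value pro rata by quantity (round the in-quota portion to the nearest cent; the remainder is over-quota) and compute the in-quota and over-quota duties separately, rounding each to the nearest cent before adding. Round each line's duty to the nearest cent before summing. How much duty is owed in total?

¥78,415.29

Line 1 (3153.76.74, Talar, 1,651 pairs, ¥145,684.24):
Base rate for 3153.76.74 is ¥3.43/pair.
Origin Talar qualifies under the Vinos–Talar agreement and 3153.76.74 is covered: preferential rate Free applies instead.
Duty = ¥145,684.24 × 0% = ¥0.00.
Line 2 (6534.36.81, Talar, 3,671 units, ¥628,658.75):
Base rate for 6534.36.81 is 12.5%.
Origin Talar qualifies under the Vinos–Talar agreement and 6534.36.81 is covered: preferential rate Free applies instead.
The additional-duty order on 6534.36.81 targets Solia, not Talar; it does not apply.
Duty = ¥628,658.75 × 0% = ¥0.00.
Line 3 (9014.89.52, Durar, 3,411 liters, ¥851,965.47):
Code 9014.89.52 is under a tariff-rate quota (threshold 1,558 liters). In-quota: 1,558 liters at 3.5%; over-quota: 1,853 liters at 14%.
Pro-rata value split: in-quota = ¥851,965.47 × 1,558/3,411 = ¥389,141.66; over-quota = ¥851,965.47 − ¥389,141.66 = ¥462,823.81.
In-quota duty = ¥389,141.66 × 3.5% = ¥13,619.96. Over-quota duty = ¥462,823.81 × 14% = ¥64,795.33.
Line duty = ¥13,619.96 + ¥64,795.33 = ¥78,415.29.
Total = ¥0.00 + ¥0.00 + ¥78,415.29 = ¥78,415.29.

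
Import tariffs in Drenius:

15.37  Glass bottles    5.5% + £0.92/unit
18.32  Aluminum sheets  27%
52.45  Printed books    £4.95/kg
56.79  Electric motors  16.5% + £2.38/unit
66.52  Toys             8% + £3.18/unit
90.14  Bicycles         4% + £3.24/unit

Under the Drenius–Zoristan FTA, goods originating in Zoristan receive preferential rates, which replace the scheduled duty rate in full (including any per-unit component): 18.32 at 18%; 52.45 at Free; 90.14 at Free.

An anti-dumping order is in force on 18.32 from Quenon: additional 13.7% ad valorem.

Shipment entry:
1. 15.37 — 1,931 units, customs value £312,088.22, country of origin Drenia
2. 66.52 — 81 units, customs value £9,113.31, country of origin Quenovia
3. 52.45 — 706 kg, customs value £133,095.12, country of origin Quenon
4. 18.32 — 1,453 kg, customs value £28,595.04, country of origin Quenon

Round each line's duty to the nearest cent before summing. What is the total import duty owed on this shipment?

Line 1 (15.37, Drenia, 1,931 units, £312,088.22):
Base rate for 15.37 is 5.5% + £0.92/unit.
Duty = £312,088.22 × 5.5% + 1,931 × £0.92 = £18,941.37.
Line 2 (66.52, Quenovia, 81 units, £9,113.31):
Base rate for 66.52 is 8% + £3.18/unit.
Duty = £9,113.31 × 8% + 81 × £3.18 = £986.64.
Line 3 (52.45, Quenon, 706 kg, £133,095.12):
Base rate for 52.45 is £4.95/kg.
52.45 has an FTA preferential rate, but origin Quenon is not Zoristan; base rate stands.
Duty = 706 × £4.95 = £3,494.70.
Line 4 (18.32, Quenon, 1,453 kg, £28,595.04):
Base rate for 18.32 is 27%.
18.32 has an FTA preferential rate, but origin Quenon is not Zoristan; base rate stands.
Additional duty on 18.32 from Quenon: +13.7%. Applied ad valorem rate: 27% + 13.7% = 40.7%.
Duty = £28,595.04 × 40.7% = £11,638.18.
Total = £18,941.37 + £986.64 + £3,494.70 + £11,638.18 = £35,060.89.

£35,060.89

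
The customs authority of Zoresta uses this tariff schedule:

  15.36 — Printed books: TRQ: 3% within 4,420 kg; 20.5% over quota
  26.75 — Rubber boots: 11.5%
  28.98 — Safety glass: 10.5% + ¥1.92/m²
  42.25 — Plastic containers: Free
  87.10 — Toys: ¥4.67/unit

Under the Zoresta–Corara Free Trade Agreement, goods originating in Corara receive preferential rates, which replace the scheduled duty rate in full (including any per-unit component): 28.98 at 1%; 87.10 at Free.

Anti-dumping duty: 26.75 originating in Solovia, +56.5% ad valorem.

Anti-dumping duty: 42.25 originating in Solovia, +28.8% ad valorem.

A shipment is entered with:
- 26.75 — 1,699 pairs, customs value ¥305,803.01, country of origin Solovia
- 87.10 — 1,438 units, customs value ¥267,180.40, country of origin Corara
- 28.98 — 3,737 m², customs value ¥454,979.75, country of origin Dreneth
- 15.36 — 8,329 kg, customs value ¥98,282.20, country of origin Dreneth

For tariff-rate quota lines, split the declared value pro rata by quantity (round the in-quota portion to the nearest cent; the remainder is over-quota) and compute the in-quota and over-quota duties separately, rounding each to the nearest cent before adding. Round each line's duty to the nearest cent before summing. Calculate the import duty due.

Line 1 (26.75, Solovia, 1,699 pairs, ¥305,803.01):
Base rate for 26.75 is 11.5%.
Additional duty on 26.75 from Solovia: +56.5%. Applied ad valorem rate: 11.5% + 56.5% = 68%.
Duty = ¥305,803.01 × 68% = ¥207,946.05.
Line 2 (87.10, Corara, 1,438 units, ¥267,180.40):
Base rate for 87.10 is ¥4.67/unit.
Origin Corara qualifies under the Zoresta–Corara agreement and 87.10 is covered: preferential rate Free applies instead.
Duty = ¥267,180.40 × 0% = ¥0.00.
Line 3 (28.98, Dreneth, 3,737 m², ¥454,979.75):
Base rate for 28.98 is 10.5% + ¥1.92/m².
28.98 has an FTA preferential rate, but origin Dreneth is not Corara; base rate stands.
Duty = ¥454,979.75 × 10.5% + 3,737 × ¥1.92 = ¥54,947.91.
Line 4 (15.36, Dreneth, 8,329 kg, ¥98,282.20):
Code 15.36 is under a tariff-rate quota (threshold 4,420 kg). In-quota: 4,420 kg at 3%; over-quota: 3,909 kg at 20.5%.
Pro-rata value split: in-quota = ¥98,282.20 × 4,420/8,329 = ¥52,156.00; over-quota = ¥98,282.20 − ¥52,156.00 = ¥46,126.20.
In-quota duty = ¥52,156.00 × 3% = ¥1,564.68. Over-quota duty = ¥46,126.20 × 20.5% = ¥9,455.87.
Line duty = ¥1,564.68 + ¥9,455.87 = ¥11,020.55.
Total = ¥207,946.05 + ¥0.00 + ¥54,947.91 + ¥11,020.55 = ¥273,914.51.

¥273,914.51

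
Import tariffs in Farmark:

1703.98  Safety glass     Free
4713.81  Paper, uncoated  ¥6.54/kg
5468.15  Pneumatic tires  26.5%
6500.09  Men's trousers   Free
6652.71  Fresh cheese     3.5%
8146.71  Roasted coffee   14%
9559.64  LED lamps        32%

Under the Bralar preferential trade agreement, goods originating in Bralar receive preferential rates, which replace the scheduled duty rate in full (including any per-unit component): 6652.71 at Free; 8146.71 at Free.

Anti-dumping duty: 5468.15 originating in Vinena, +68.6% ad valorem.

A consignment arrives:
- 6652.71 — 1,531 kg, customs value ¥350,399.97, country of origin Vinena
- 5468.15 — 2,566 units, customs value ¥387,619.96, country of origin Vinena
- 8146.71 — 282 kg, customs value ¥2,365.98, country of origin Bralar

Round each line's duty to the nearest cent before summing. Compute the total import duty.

Line 1 (6652.71, Vinena, 1,531 kg, ¥350,399.97):
Base rate for 6652.71 is 3.5%.
6652.71 has an FTA preferential rate, but origin Vinena is not Bralar; base rate stands.
Duty = ¥350,399.97 × 3.5% = ¥12,264.00.
Line 2 (5468.15, Vinena, 2,566 units, ¥387,619.96):
Base rate for 5468.15 is 26.5%.
Additional duty on 5468.15 from Vinena: +68.6%. Applied ad valorem rate: 26.5% + 68.6% = 95.1%.
Duty = ¥387,619.96 × 95.1% = ¥368,626.58.
Line 3 (8146.71, Bralar, 282 kg, ¥2,365.98):
Base rate for 8146.71 is 14%.
Origin Bralar qualifies under the Farmark–Bralar agreement and 8146.71 is covered: preferential rate Free applies instead.
Duty = ¥2,365.98 × 0% = ¥0.00.
Total = ¥12,264.00 + ¥368,626.58 + ¥0.00 = ¥380,890.58.

¥380,890.58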